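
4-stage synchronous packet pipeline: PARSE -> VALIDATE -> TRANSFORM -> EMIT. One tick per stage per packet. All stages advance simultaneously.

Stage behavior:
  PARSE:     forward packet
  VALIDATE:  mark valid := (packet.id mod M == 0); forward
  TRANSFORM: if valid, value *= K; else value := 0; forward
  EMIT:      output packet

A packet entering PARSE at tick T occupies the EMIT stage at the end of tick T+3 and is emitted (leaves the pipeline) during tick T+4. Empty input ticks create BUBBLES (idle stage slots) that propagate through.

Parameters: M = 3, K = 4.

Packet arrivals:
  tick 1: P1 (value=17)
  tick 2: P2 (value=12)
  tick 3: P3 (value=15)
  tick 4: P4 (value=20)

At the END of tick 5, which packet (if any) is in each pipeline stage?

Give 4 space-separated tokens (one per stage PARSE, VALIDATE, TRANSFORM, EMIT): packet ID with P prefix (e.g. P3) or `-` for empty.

Tick 1: [PARSE:P1(v=17,ok=F), VALIDATE:-, TRANSFORM:-, EMIT:-] out:-; in:P1
Tick 2: [PARSE:P2(v=12,ok=F), VALIDATE:P1(v=17,ok=F), TRANSFORM:-, EMIT:-] out:-; in:P2
Tick 3: [PARSE:P3(v=15,ok=F), VALIDATE:P2(v=12,ok=F), TRANSFORM:P1(v=0,ok=F), EMIT:-] out:-; in:P3
Tick 4: [PARSE:P4(v=20,ok=F), VALIDATE:P3(v=15,ok=T), TRANSFORM:P2(v=0,ok=F), EMIT:P1(v=0,ok=F)] out:-; in:P4
Tick 5: [PARSE:-, VALIDATE:P4(v=20,ok=F), TRANSFORM:P3(v=60,ok=T), EMIT:P2(v=0,ok=F)] out:P1(v=0); in:-
At end of tick 5: ['-', 'P4', 'P3', 'P2']

Answer: - P4 P3 P2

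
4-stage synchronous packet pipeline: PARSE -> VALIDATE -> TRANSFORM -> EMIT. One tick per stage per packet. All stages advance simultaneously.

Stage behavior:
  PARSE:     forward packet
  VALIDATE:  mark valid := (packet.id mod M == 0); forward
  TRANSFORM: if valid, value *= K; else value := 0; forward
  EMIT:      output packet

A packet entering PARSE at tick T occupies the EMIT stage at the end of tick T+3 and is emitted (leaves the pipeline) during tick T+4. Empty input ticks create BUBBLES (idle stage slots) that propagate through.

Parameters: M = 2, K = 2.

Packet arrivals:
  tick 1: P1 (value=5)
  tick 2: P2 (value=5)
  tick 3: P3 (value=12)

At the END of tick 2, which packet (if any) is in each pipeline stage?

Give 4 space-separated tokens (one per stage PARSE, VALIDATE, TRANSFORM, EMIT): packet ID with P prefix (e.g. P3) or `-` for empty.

Answer: P2 P1 - -

Derivation:
Tick 1: [PARSE:P1(v=5,ok=F), VALIDATE:-, TRANSFORM:-, EMIT:-] out:-; in:P1
Tick 2: [PARSE:P2(v=5,ok=F), VALIDATE:P1(v=5,ok=F), TRANSFORM:-, EMIT:-] out:-; in:P2
At end of tick 2: ['P2', 'P1', '-', '-']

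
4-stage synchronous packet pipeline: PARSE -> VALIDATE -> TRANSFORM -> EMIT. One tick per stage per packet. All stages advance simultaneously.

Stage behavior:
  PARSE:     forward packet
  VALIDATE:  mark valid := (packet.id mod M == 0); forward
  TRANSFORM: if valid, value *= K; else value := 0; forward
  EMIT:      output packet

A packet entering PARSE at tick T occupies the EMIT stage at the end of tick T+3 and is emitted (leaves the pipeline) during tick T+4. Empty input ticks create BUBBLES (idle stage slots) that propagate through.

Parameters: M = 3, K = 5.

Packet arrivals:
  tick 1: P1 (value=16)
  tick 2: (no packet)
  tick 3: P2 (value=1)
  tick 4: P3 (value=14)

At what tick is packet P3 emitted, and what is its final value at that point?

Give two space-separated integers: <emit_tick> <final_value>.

Tick 1: [PARSE:P1(v=16,ok=F), VALIDATE:-, TRANSFORM:-, EMIT:-] out:-; in:P1
Tick 2: [PARSE:-, VALIDATE:P1(v=16,ok=F), TRANSFORM:-, EMIT:-] out:-; in:-
Tick 3: [PARSE:P2(v=1,ok=F), VALIDATE:-, TRANSFORM:P1(v=0,ok=F), EMIT:-] out:-; in:P2
Tick 4: [PARSE:P3(v=14,ok=F), VALIDATE:P2(v=1,ok=F), TRANSFORM:-, EMIT:P1(v=0,ok=F)] out:-; in:P3
Tick 5: [PARSE:-, VALIDATE:P3(v=14,ok=T), TRANSFORM:P2(v=0,ok=F), EMIT:-] out:P1(v=0); in:-
Tick 6: [PARSE:-, VALIDATE:-, TRANSFORM:P3(v=70,ok=T), EMIT:P2(v=0,ok=F)] out:-; in:-
Tick 7: [PARSE:-, VALIDATE:-, TRANSFORM:-, EMIT:P3(v=70,ok=T)] out:P2(v=0); in:-
Tick 8: [PARSE:-, VALIDATE:-, TRANSFORM:-, EMIT:-] out:P3(v=70); in:-
P3: arrives tick 4, valid=True (id=3, id%3=0), emit tick 8, final value 70

Answer: 8 70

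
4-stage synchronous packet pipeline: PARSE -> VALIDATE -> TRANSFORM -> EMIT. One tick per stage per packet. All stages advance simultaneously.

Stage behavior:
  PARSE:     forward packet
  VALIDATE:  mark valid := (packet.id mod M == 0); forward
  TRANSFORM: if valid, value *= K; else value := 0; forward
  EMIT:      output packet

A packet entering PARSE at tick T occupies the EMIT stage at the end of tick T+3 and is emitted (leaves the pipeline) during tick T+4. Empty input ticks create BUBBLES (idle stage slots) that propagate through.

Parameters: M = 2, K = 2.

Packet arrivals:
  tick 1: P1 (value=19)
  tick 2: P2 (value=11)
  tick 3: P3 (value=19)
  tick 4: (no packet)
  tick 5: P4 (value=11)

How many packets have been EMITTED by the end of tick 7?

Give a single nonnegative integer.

Answer: 3

Derivation:
Tick 1: [PARSE:P1(v=19,ok=F), VALIDATE:-, TRANSFORM:-, EMIT:-] out:-; in:P1
Tick 2: [PARSE:P2(v=11,ok=F), VALIDATE:P1(v=19,ok=F), TRANSFORM:-, EMIT:-] out:-; in:P2
Tick 3: [PARSE:P3(v=19,ok=F), VALIDATE:P2(v=11,ok=T), TRANSFORM:P1(v=0,ok=F), EMIT:-] out:-; in:P3
Tick 4: [PARSE:-, VALIDATE:P3(v=19,ok=F), TRANSFORM:P2(v=22,ok=T), EMIT:P1(v=0,ok=F)] out:-; in:-
Tick 5: [PARSE:P4(v=11,ok=F), VALIDATE:-, TRANSFORM:P3(v=0,ok=F), EMIT:P2(v=22,ok=T)] out:P1(v=0); in:P4
Tick 6: [PARSE:-, VALIDATE:P4(v=11,ok=T), TRANSFORM:-, EMIT:P3(v=0,ok=F)] out:P2(v=22); in:-
Tick 7: [PARSE:-, VALIDATE:-, TRANSFORM:P4(v=22,ok=T), EMIT:-] out:P3(v=0); in:-
Emitted by tick 7: ['P1', 'P2', 'P3']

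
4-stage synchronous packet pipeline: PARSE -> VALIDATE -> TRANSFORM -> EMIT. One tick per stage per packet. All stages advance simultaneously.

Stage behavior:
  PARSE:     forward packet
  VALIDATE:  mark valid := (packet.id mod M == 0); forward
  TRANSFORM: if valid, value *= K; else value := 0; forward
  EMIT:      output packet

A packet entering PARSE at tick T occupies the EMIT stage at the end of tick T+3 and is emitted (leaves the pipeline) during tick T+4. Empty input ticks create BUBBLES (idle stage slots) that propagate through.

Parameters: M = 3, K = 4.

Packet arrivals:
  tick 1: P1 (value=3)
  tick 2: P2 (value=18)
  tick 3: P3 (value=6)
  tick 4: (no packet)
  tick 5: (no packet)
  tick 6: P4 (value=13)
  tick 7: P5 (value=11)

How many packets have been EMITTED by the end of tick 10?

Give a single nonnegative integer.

Answer: 4

Derivation:
Tick 1: [PARSE:P1(v=3,ok=F), VALIDATE:-, TRANSFORM:-, EMIT:-] out:-; in:P1
Tick 2: [PARSE:P2(v=18,ok=F), VALIDATE:P1(v=3,ok=F), TRANSFORM:-, EMIT:-] out:-; in:P2
Tick 3: [PARSE:P3(v=6,ok=F), VALIDATE:P2(v=18,ok=F), TRANSFORM:P1(v=0,ok=F), EMIT:-] out:-; in:P3
Tick 4: [PARSE:-, VALIDATE:P3(v=6,ok=T), TRANSFORM:P2(v=0,ok=F), EMIT:P1(v=0,ok=F)] out:-; in:-
Tick 5: [PARSE:-, VALIDATE:-, TRANSFORM:P3(v=24,ok=T), EMIT:P2(v=0,ok=F)] out:P1(v=0); in:-
Tick 6: [PARSE:P4(v=13,ok=F), VALIDATE:-, TRANSFORM:-, EMIT:P3(v=24,ok=T)] out:P2(v=0); in:P4
Tick 7: [PARSE:P5(v=11,ok=F), VALIDATE:P4(v=13,ok=F), TRANSFORM:-, EMIT:-] out:P3(v=24); in:P5
Tick 8: [PARSE:-, VALIDATE:P5(v=11,ok=F), TRANSFORM:P4(v=0,ok=F), EMIT:-] out:-; in:-
Tick 9: [PARSE:-, VALIDATE:-, TRANSFORM:P5(v=0,ok=F), EMIT:P4(v=0,ok=F)] out:-; in:-
Tick 10: [PARSE:-, VALIDATE:-, TRANSFORM:-, EMIT:P5(v=0,ok=F)] out:P4(v=0); in:-
Emitted by tick 10: ['P1', 'P2', 'P3', 'P4']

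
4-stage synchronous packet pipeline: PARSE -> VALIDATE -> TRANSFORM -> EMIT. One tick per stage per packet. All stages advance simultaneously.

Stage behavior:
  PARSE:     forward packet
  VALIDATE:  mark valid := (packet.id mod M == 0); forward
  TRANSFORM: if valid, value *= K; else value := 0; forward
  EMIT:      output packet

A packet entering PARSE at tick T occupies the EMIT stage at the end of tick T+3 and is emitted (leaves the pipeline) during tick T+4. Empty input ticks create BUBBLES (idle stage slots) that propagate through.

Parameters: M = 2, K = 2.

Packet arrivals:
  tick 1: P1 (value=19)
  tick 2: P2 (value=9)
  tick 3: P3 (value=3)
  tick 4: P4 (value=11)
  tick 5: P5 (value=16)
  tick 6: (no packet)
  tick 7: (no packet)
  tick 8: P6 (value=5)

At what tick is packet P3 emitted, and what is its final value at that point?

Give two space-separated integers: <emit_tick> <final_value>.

Tick 1: [PARSE:P1(v=19,ok=F), VALIDATE:-, TRANSFORM:-, EMIT:-] out:-; in:P1
Tick 2: [PARSE:P2(v=9,ok=F), VALIDATE:P1(v=19,ok=F), TRANSFORM:-, EMIT:-] out:-; in:P2
Tick 3: [PARSE:P3(v=3,ok=F), VALIDATE:P2(v=9,ok=T), TRANSFORM:P1(v=0,ok=F), EMIT:-] out:-; in:P3
Tick 4: [PARSE:P4(v=11,ok=F), VALIDATE:P3(v=3,ok=F), TRANSFORM:P2(v=18,ok=T), EMIT:P1(v=0,ok=F)] out:-; in:P4
Tick 5: [PARSE:P5(v=16,ok=F), VALIDATE:P4(v=11,ok=T), TRANSFORM:P3(v=0,ok=F), EMIT:P2(v=18,ok=T)] out:P1(v=0); in:P5
Tick 6: [PARSE:-, VALIDATE:P5(v=16,ok=F), TRANSFORM:P4(v=22,ok=T), EMIT:P3(v=0,ok=F)] out:P2(v=18); in:-
Tick 7: [PARSE:-, VALIDATE:-, TRANSFORM:P5(v=0,ok=F), EMIT:P4(v=22,ok=T)] out:P3(v=0); in:-
Tick 8: [PARSE:P6(v=5,ok=F), VALIDATE:-, TRANSFORM:-, EMIT:P5(v=0,ok=F)] out:P4(v=22); in:P6
Tick 9: [PARSE:-, VALIDATE:P6(v=5,ok=T), TRANSFORM:-, EMIT:-] out:P5(v=0); in:-
Tick 10: [PARSE:-, VALIDATE:-, TRANSFORM:P6(v=10,ok=T), EMIT:-] out:-; in:-
Tick 11: [PARSE:-, VALIDATE:-, TRANSFORM:-, EMIT:P6(v=10,ok=T)] out:-; in:-
Tick 12: [PARSE:-, VALIDATE:-, TRANSFORM:-, EMIT:-] out:P6(v=10); in:-
P3: arrives tick 3, valid=False (id=3, id%2=1), emit tick 7, final value 0

Answer: 7 0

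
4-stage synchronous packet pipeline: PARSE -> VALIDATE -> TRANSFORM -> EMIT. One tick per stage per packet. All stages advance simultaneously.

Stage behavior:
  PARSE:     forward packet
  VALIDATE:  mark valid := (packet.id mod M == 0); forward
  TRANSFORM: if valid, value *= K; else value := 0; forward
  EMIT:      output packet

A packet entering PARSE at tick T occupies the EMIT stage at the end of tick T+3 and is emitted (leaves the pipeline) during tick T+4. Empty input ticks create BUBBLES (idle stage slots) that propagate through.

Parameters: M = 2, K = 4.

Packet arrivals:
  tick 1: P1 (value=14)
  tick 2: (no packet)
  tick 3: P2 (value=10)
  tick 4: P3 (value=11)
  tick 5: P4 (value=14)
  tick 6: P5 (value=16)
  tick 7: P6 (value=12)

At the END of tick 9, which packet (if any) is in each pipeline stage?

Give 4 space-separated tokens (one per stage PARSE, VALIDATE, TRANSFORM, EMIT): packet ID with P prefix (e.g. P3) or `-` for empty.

Answer: - - P6 P5

Derivation:
Tick 1: [PARSE:P1(v=14,ok=F), VALIDATE:-, TRANSFORM:-, EMIT:-] out:-; in:P1
Tick 2: [PARSE:-, VALIDATE:P1(v=14,ok=F), TRANSFORM:-, EMIT:-] out:-; in:-
Tick 3: [PARSE:P2(v=10,ok=F), VALIDATE:-, TRANSFORM:P1(v=0,ok=F), EMIT:-] out:-; in:P2
Tick 4: [PARSE:P3(v=11,ok=F), VALIDATE:P2(v=10,ok=T), TRANSFORM:-, EMIT:P1(v=0,ok=F)] out:-; in:P3
Tick 5: [PARSE:P4(v=14,ok=F), VALIDATE:P3(v=11,ok=F), TRANSFORM:P2(v=40,ok=T), EMIT:-] out:P1(v=0); in:P4
Tick 6: [PARSE:P5(v=16,ok=F), VALIDATE:P4(v=14,ok=T), TRANSFORM:P3(v=0,ok=F), EMIT:P2(v=40,ok=T)] out:-; in:P5
Tick 7: [PARSE:P6(v=12,ok=F), VALIDATE:P5(v=16,ok=F), TRANSFORM:P4(v=56,ok=T), EMIT:P3(v=0,ok=F)] out:P2(v=40); in:P6
Tick 8: [PARSE:-, VALIDATE:P6(v=12,ok=T), TRANSFORM:P5(v=0,ok=F), EMIT:P4(v=56,ok=T)] out:P3(v=0); in:-
Tick 9: [PARSE:-, VALIDATE:-, TRANSFORM:P6(v=48,ok=T), EMIT:P5(v=0,ok=F)] out:P4(v=56); in:-
At end of tick 9: ['-', '-', 'P6', 'P5']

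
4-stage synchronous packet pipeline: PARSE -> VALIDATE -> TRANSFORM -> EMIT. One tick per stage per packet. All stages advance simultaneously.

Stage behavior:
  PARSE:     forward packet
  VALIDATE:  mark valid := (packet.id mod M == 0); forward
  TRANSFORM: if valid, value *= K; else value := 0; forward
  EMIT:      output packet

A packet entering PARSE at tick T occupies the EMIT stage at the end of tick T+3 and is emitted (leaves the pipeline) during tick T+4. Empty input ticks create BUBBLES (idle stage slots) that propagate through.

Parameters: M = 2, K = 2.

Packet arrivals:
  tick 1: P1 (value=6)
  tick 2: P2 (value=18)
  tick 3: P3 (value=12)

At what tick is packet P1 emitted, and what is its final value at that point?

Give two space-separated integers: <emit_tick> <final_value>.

Tick 1: [PARSE:P1(v=6,ok=F), VALIDATE:-, TRANSFORM:-, EMIT:-] out:-; in:P1
Tick 2: [PARSE:P2(v=18,ok=F), VALIDATE:P1(v=6,ok=F), TRANSFORM:-, EMIT:-] out:-; in:P2
Tick 3: [PARSE:P3(v=12,ok=F), VALIDATE:P2(v=18,ok=T), TRANSFORM:P1(v=0,ok=F), EMIT:-] out:-; in:P3
Tick 4: [PARSE:-, VALIDATE:P3(v=12,ok=F), TRANSFORM:P2(v=36,ok=T), EMIT:P1(v=0,ok=F)] out:-; in:-
Tick 5: [PARSE:-, VALIDATE:-, TRANSFORM:P3(v=0,ok=F), EMIT:P2(v=36,ok=T)] out:P1(v=0); in:-
Tick 6: [PARSE:-, VALIDATE:-, TRANSFORM:-, EMIT:P3(v=0,ok=F)] out:P2(v=36); in:-
Tick 7: [PARSE:-, VALIDATE:-, TRANSFORM:-, EMIT:-] out:P3(v=0); in:-
P1: arrives tick 1, valid=False (id=1, id%2=1), emit tick 5, final value 0

Answer: 5 0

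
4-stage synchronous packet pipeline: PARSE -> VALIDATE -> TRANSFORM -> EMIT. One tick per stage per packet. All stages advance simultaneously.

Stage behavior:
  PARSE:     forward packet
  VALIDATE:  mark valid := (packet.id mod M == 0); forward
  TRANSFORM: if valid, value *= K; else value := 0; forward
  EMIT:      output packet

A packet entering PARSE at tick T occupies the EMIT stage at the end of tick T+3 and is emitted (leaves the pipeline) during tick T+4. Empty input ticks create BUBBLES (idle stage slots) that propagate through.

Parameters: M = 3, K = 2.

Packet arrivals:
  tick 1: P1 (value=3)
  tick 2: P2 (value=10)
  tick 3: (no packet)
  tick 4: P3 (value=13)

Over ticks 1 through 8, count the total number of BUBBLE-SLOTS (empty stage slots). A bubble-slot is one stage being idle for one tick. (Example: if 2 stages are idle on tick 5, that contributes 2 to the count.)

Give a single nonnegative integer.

Tick 1: [PARSE:P1(v=3,ok=F), VALIDATE:-, TRANSFORM:-, EMIT:-] out:-; bubbles=3
Tick 2: [PARSE:P2(v=10,ok=F), VALIDATE:P1(v=3,ok=F), TRANSFORM:-, EMIT:-] out:-; bubbles=2
Tick 3: [PARSE:-, VALIDATE:P2(v=10,ok=F), TRANSFORM:P1(v=0,ok=F), EMIT:-] out:-; bubbles=2
Tick 4: [PARSE:P3(v=13,ok=F), VALIDATE:-, TRANSFORM:P2(v=0,ok=F), EMIT:P1(v=0,ok=F)] out:-; bubbles=1
Tick 5: [PARSE:-, VALIDATE:P3(v=13,ok=T), TRANSFORM:-, EMIT:P2(v=0,ok=F)] out:P1(v=0); bubbles=2
Tick 6: [PARSE:-, VALIDATE:-, TRANSFORM:P3(v=26,ok=T), EMIT:-] out:P2(v=0); bubbles=3
Tick 7: [PARSE:-, VALIDATE:-, TRANSFORM:-, EMIT:P3(v=26,ok=T)] out:-; bubbles=3
Tick 8: [PARSE:-, VALIDATE:-, TRANSFORM:-, EMIT:-] out:P3(v=26); bubbles=4
Total bubble-slots: 20

Answer: 20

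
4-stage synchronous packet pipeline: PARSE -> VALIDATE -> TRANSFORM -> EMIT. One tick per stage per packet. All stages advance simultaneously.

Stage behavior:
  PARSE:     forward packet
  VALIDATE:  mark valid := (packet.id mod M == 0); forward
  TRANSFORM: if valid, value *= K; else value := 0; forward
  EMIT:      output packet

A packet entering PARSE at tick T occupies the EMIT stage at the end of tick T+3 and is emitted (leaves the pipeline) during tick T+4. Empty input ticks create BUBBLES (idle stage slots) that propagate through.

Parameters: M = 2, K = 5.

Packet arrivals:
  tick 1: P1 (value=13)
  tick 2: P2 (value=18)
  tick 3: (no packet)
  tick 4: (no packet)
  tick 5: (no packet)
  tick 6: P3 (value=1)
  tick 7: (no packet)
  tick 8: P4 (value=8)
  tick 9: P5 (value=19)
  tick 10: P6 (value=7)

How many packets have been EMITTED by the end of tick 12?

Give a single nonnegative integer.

Tick 1: [PARSE:P1(v=13,ok=F), VALIDATE:-, TRANSFORM:-, EMIT:-] out:-; in:P1
Tick 2: [PARSE:P2(v=18,ok=F), VALIDATE:P1(v=13,ok=F), TRANSFORM:-, EMIT:-] out:-; in:P2
Tick 3: [PARSE:-, VALIDATE:P2(v=18,ok=T), TRANSFORM:P1(v=0,ok=F), EMIT:-] out:-; in:-
Tick 4: [PARSE:-, VALIDATE:-, TRANSFORM:P2(v=90,ok=T), EMIT:P1(v=0,ok=F)] out:-; in:-
Tick 5: [PARSE:-, VALIDATE:-, TRANSFORM:-, EMIT:P2(v=90,ok=T)] out:P1(v=0); in:-
Tick 6: [PARSE:P3(v=1,ok=F), VALIDATE:-, TRANSFORM:-, EMIT:-] out:P2(v=90); in:P3
Tick 7: [PARSE:-, VALIDATE:P3(v=1,ok=F), TRANSFORM:-, EMIT:-] out:-; in:-
Tick 8: [PARSE:P4(v=8,ok=F), VALIDATE:-, TRANSFORM:P3(v=0,ok=F), EMIT:-] out:-; in:P4
Tick 9: [PARSE:P5(v=19,ok=F), VALIDATE:P4(v=8,ok=T), TRANSFORM:-, EMIT:P3(v=0,ok=F)] out:-; in:P5
Tick 10: [PARSE:P6(v=7,ok=F), VALIDATE:P5(v=19,ok=F), TRANSFORM:P4(v=40,ok=T), EMIT:-] out:P3(v=0); in:P6
Tick 11: [PARSE:-, VALIDATE:P6(v=7,ok=T), TRANSFORM:P5(v=0,ok=F), EMIT:P4(v=40,ok=T)] out:-; in:-
Tick 12: [PARSE:-, VALIDATE:-, TRANSFORM:P6(v=35,ok=T), EMIT:P5(v=0,ok=F)] out:P4(v=40); in:-
Emitted by tick 12: ['P1', 'P2', 'P3', 'P4']

Answer: 4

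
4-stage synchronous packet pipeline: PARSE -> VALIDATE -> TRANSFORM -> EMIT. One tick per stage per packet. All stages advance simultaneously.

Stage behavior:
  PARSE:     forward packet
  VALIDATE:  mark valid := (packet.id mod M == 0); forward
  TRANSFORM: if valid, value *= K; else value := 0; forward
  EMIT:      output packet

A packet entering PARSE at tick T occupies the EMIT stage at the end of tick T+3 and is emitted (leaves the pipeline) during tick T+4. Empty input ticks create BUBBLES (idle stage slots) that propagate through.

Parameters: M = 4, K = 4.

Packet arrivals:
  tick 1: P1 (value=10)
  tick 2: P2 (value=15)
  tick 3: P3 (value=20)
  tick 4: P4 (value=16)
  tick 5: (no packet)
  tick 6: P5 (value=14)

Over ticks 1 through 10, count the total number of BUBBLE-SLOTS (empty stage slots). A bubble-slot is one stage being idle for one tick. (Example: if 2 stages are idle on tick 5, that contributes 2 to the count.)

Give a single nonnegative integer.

Answer: 20

Derivation:
Tick 1: [PARSE:P1(v=10,ok=F), VALIDATE:-, TRANSFORM:-, EMIT:-] out:-; bubbles=3
Tick 2: [PARSE:P2(v=15,ok=F), VALIDATE:P1(v=10,ok=F), TRANSFORM:-, EMIT:-] out:-; bubbles=2
Tick 3: [PARSE:P3(v=20,ok=F), VALIDATE:P2(v=15,ok=F), TRANSFORM:P1(v=0,ok=F), EMIT:-] out:-; bubbles=1
Tick 4: [PARSE:P4(v=16,ok=F), VALIDATE:P3(v=20,ok=F), TRANSFORM:P2(v=0,ok=F), EMIT:P1(v=0,ok=F)] out:-; bubbles=0
Tick 5: [PARSE:-, VALIDATE:P4(v=16,ok=T), TRANSFORM:P3(v=0,ok=F), EMIT:P2(v=0,ok=F)] out:P1(v=0); bubbles=1
Tick 6: [PARSE:P5(v=14,ok=F), VALIDATE:-, TRANSFORM:P4(v=64,ok=T), EMIT:P3(v=0,ok=F)] out:P2(v=0); bubbles=1
Tick 7: [PARSE:-, VALIDATE:P5(v=14,ok=F), TRANSFORM:-, EMIT:P4(v=64,ok=T)] out:P3(v=0); bubbles=2
Tick 8: [PARSE:-, VALIDATE:-, TRANSFORM:P5(v=0,ok=F), EMIT:-] out:P4(v=64); bubbles=3
Tick 9: [PARSE:-, VALIDATE:-, TRANSFORM:-, EMIT:P5(v=0,ok=F)] out:-; bubbles=3
Tick 10: [PARSE:-, VALIDATE:-, TRANSFORM:-, EMIT:-] out:P5(v=0); bubbles=4
Total bubble-slots: 20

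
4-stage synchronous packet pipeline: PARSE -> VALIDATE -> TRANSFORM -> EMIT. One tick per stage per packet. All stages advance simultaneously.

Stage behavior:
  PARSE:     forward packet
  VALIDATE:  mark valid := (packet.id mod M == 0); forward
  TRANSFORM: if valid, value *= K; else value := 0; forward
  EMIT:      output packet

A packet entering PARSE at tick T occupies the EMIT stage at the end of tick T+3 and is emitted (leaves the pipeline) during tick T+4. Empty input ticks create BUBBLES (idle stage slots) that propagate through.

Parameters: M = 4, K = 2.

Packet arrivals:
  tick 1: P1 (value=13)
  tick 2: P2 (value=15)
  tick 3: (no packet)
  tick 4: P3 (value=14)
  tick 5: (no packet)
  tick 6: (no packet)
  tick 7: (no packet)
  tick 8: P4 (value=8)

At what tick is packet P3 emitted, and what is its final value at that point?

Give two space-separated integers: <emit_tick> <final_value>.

Answer: 8 0

Derivation:
Tick 1: [PARSE:P1(v=13,ok=F), VALIDATE:-, TRANSFORM:-, EMIT:-] out:-; in:P1
Tick 2: [PARSE:P2(v=15,ok=F), VALIDATE:P1(v=13,ok=F), TRANSFORM:-, EMIT:-] out:-; in:P2
Tick 3: [PARSE:-, VALIDATE:P2(v=15,ok=F), TRANSFORM:P1(v=0,ok=F), EMIT:-] out:-; in:-
Tick 4: [PARSE:P3(v=14,ok=F), VALIDATE:-, TRANSFORM:P2(v=0,ok=F), EMIT:P1(v=0,ok=F)] out:-; in:P3
Tick 5: [PARSE:-, VALIDATE:P3(v=14,ok=F), TRANSFORM:-, EMIT:P2(v=0,ok=F)] out:P1(v=0); in:-
Tick 6: [PARSE:-, VALIDATE:-, TRANSFORM:P3(v=0,ok=F), EMIT:-] out:P2(v=0); in:-
Tick 7: [PARSE:-, VALIDATE:-, TRANSFORM:-, EMIT:P3(v=0,ok=F)] out:-; in:-
Tick 8: [PARSE:P4(v=8,ok=F), VALIDATE:-, TRANSFORM:-, EMIT:-] out:P3(v=0); in:P4
Tick 9: [PARSE:-, VALIDATE:P4(v=8,ok=T), TRANSFORM:-, EMIT:-] out:-; in:-
Tick 10: [PARSE:-, VALIDATE:-, TRANSFORM:P4(v=16,ok=T), EMIT:-] out:-; in:-
Tick 11: [PARSE:-, VALIDATE:-, TRANSFORM:-, EMIT:P4(v=16,ok=T)] out:-; in:-
Tick 12: [PARSE:-, VALIDATE:-, TRANSFORM:-, EMIT:-] out:P4(v=16); in:-
P3: arrives tick 4, valid=False (id=3, id%4=3), emit tick 8, final value 0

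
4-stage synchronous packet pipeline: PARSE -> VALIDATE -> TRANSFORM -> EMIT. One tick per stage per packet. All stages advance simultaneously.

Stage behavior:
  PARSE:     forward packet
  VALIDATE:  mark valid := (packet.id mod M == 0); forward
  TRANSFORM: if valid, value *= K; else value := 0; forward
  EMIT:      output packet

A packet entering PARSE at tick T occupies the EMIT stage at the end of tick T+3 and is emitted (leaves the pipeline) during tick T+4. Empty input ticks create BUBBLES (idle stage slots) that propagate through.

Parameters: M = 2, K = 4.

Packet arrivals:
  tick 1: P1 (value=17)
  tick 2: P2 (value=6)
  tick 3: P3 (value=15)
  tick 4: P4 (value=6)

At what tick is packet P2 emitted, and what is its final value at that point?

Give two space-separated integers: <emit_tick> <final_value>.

Tick 1: [PARSE:P1(v=17,ok=F), VALIDATE:-, TRANSFORM:-, EMIT:-] out:-; in:P1
Tick 2: [PARSE:P2(v=6,ok=F), VALIDATE:P1(v=17,ok=F), TRANSFORM:-, EMIT:-] out:-; in:P2
Tick 3: [PARSE:P3(v=15,ok=F), VALIDATE:P2(v=6,ok=T), TRANSFORM:P1(v=0,ok=F), EMIT:-] out:-; in:P3
Tick 4: [PARSE:P4(v=6,ok=F), VALIDATE:P3(v=15,ok=F), TRANSFORM:P2(v=24,ok=T), EMIT:P1(v=0,ok=F)] out:-; in:P4
Tick 5: [PARSE:-, VALIDATE:P4(v=6,ok=T), TRANSFORM:P3(v=0,ok=F), EMIT:P2(v=24,ok=T)] out:P1(v=0); in:-
Tick 6: [PARSE:-, VALIDATE:-, TRANSFORM:P4(v=24,ok=T), EMIT:P3(v=0,ok=F)] out:P2(v=24); in:-
Tick 7: [PARSE:-, VALIDATE:-, TRANSFORM:-, EMIT:P4(v=24,ok=T)] out:P3(v=0); in:-
Tick 8: [PARSE:-, VALIDATE:-, TRANSFORM:-, EMIT:-] out:P4(v=24); in:-
P2: arrives tick 2, valid=True (id=2, id%2=0), emit tick 6, final value 24

Answer: 6 24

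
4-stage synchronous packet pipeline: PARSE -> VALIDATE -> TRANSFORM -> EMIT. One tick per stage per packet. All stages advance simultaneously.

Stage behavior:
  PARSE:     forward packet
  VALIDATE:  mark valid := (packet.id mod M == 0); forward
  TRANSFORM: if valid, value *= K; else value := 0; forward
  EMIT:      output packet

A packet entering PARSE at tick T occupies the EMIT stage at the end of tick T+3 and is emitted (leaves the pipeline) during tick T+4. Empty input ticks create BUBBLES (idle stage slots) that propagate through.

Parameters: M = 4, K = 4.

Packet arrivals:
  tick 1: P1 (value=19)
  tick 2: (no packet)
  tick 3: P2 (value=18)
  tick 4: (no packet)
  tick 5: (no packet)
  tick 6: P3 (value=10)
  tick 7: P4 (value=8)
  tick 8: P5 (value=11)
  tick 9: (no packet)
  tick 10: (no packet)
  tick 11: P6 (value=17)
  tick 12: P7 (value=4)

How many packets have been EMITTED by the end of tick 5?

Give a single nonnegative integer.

Tick 1: [PARSE:P1(v=19,ok=F), VALIDATE:-, TRANSFORM:-, EMIT:-] out:-; in:P1
Tick 2: [PARSE:-, VALIDATE:P1(v=19,ok=F), TRANSFORM:-, EMIT:-] out:-; in:-
Tick 3: [PARSE:P2(v=18,ok=F), VALIDATE:-, TRANSFORM:P1(v=0,ok=F), EMIT:-] out:-; in:P2
Tick 4: [PARSE:-, VALIDATE:P2(v=18,ok=F), TRANSFORM:-, EMIT:P1(v=0,ok=F)] out:-; in:-
Tick 5: [PARSE:-, VALIDATE:-, TRANSFORM:P2(v=0,ok=F), EMIT:-] out:P1(v=0); in:-
Emitted by tick 5: ['P1']

Answer: 1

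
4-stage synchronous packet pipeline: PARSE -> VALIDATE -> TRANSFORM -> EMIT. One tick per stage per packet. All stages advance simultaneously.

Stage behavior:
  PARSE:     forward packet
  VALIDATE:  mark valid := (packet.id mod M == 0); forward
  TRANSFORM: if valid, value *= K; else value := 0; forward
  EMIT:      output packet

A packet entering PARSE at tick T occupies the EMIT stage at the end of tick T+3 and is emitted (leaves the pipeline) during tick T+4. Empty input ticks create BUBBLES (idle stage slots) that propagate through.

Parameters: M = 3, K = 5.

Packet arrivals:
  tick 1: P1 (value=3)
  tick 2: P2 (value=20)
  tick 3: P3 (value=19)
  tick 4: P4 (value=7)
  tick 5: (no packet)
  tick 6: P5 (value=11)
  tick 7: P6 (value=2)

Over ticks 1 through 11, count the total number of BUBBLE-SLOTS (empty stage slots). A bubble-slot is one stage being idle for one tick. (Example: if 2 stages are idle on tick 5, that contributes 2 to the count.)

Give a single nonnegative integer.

Answer: 20

Derivation:
Tick 1: [PARSE:P1(v=3,ok=F), VALIDATE:-, TRANSFORM:-, EMIT:-] out:-; bubbles=3
Tick 2: [PARSE:P2(v=20,ok=F), VALIDATE:P1(v=3,ok=F), TRANSFORM:-, EMIT:-] out:-; bubbles=2
Tick 3: [PARSE:P3(v=19,ok=F), VALIDATE:P2(v=20,ok=F), TRANSFORM:P1(v=0,ok=F), EMIT:-] out:-; bubbles=1
Tick 4: [PARSE:P4(v=7,ok=F), VALIDATE:P3(v=19,ok=T), TRANSFORM:P2(v=0,ok=F), EMIT:P1(v=0,ok=F)] out:-; bubbles=0
Tick 5: [PARSE:-, VALIDATE:P4(v=7,ok=F), TRANSFORM:P3(v=95,ok=T), EMIT:P2(v=0,ok=F)] out:P1(v=0); bubbles=1
Tick 6: [PARSE:P5(v=11,ok=F), VALIDATE:-, TRANSFORM:P4(v=0,ok=F), EMIT:P3(v=95,ok=T)] out:P2(v=0); bubbles=1
Tick 7: [PARSE:P6(v=2,ok=F), VALIDATE:P5(v=11,ok=F), TRANSFORM:-, EMIT:P4(v=0,ok=F)] out:P3(v=95); bubbles=1
Tick 8: [PARSE:-, VALIDATE:P6(v=2,ok=T), TRANSFORM:P5(v=0,ok=F), EMIT:-] out:P4(v=0); bubbles=2
Tick 9: [PARSE:-, VALIDATE:-, TRANSFORM:P6(v=10,ok=T), EMIT:P5(v=0,ok=F)] out:-; bubbles=2
Tick 10: [PARSE:-, VALIDATE:-, TRANSFORM:-, EMIT:P6(v=10,ok=T)] out:P5(v=0); bubbles=3
Tick 11: [PARSE:-, VALIDATE:-, TRANSFORM:-, EMIT:-] out:P6(v=10); bubbles=4
Total bubble-slots: 20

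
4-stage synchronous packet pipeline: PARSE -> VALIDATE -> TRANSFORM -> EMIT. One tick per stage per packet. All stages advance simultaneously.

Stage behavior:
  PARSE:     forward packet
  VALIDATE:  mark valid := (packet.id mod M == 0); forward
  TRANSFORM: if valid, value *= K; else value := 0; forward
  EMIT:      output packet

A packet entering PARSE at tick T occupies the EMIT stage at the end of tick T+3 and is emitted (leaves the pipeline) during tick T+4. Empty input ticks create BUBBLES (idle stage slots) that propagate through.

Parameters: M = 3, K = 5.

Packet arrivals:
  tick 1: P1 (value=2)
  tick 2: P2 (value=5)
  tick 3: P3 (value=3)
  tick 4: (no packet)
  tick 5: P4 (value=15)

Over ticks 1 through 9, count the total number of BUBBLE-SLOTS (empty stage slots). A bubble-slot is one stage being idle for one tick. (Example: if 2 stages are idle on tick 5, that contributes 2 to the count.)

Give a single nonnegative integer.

Answer: 20

Derivation:
Tick 1: [PARSE:P1(v=2,ok=F), VALIDATE:-, TRANSFORM:-, EMIT:-] out:-; bubbles=3
Tick 2: [PARSE:P2(v=5,ok=F), VALIDATE:P1(v=2,ok=F), TRANSFORM:-, EMIT:-] out:-; bubbles=2
Tick 3: [PARSE:P3(v=3,ok=F), VALIDATE:P2(v=5,ok=F), TRANSFORM:P1(v=0,ok=F), EMIT:-] out:-; bubbles=1
Tick 4: [PARSE:-, VALIDATE:P3(v=3,ok=T), TRANSFORM:P2(v=0,ok=F), EMIT:P1(v=0,ok=F)] out:-; bubbles=1
Tick 5: [PARSE:P4(v=15,ok=F), VALIDATE:-, TRANSFORM:P3(v=15,ok=T), EMIT:P2(v=0,ok=F)] out:P1(v=0); bubbles=1
Tick 6: [PARSE:-, VALIDATE:P4(v=15,ok=F), TRANSFORM:-, EMIT:P3(v=15,ok=T)] out:P2(v=0); bubbles=2
Tick 7: [PARSE:-, VALIDATE:-, TRANSFORM:P4(v=0,ok=F), EMIT:-] out:P3(v=15); bubbles=3
Tick 8: [PARSE:-, VALIDATE:-, TRANSFORM:-, EMIT:P4(v=0,ok=F)] out:-; bubbles=3
Tick 9: [PARSE:-, VALIDATE:-, TRANSFORM:-, EMIT:-] out:P4(v=0); bubbles=4
Total bubble-slots: 20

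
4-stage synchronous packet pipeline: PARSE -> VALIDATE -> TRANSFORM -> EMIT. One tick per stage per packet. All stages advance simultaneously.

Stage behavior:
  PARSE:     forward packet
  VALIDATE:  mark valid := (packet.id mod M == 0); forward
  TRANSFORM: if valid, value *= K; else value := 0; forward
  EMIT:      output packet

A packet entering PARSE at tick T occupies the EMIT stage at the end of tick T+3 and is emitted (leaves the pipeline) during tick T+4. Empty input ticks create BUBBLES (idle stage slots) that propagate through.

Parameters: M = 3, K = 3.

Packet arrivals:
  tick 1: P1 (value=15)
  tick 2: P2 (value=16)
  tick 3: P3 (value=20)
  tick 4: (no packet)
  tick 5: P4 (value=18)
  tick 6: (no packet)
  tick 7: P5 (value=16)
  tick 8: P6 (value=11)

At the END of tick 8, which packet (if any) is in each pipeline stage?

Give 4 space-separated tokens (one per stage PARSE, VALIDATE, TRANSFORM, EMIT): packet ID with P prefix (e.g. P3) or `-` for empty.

Answer: P6 P5 - P4

Derivation:
Tick 1: [PARSE:P1(v=15,ok=F), VALIDATE:-, TRANSFORM:-, EMIT:-] out:-; in:P1
Tick 2: [PARSE:P2(v=16,ok=F), VALIDATE:P1(v=15,ok=F), TRANSFORM:-, EMIT:-] out:-; in:P2
Tick 3: [PARSE:P3(v=20,ok=F), VALIDATE:P2(v=16,ok=F), TRANSFORM:P1(v=0,ok=F), EMIT:-] out:-; in:P3
Tick 4: [PARSE:-, VALIDATE:P3(v=20,ok=T), TRANSFORM:P2(v=0,ok=F), EMIT:P1(v=0,ok=F)] out:-; in:-
Tick 5: [PARSE:P4(v=18,ok=F), VALIDATE:-, TRANSFORM:P3(v=60,ok=T), EMIT:P2(v=0,ok=F)] out:P1(v=0); in:P4
Tick 6: [PARSE:-, VALIDATE:P4(v=18,ok=F), TRANSFORM:-, EMIT:P3(v=60,ok=T)] out:P2(v=0); in:-
Tick 7: [PARSE:P5(v=16,ok=F), VALIDATE:-, TRANSFORM:P4(v=0,ok=F), EMIT:-] out:P3(v=60); in:P5
Tick 8: [PARSE:P6(v=11,ok=F), VALIDATE:P5(v=16,ok=F), TRANSFORM:-, EMIT:P4(v=0,ok=F)] out:-; in:P6
At end of tick 8: ['P6', 'P5', '-', 'P4']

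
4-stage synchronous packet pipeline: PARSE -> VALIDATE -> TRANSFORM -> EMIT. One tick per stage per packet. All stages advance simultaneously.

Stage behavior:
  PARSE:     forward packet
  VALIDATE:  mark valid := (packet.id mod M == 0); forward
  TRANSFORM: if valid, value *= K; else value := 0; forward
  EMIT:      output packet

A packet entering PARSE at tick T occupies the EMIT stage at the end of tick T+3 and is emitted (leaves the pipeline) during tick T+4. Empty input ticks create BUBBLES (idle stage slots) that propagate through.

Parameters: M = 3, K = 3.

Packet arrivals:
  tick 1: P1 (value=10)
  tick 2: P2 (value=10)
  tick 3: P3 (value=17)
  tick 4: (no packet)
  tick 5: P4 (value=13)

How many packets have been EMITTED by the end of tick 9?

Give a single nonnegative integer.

Answer: 4

Derivation:
Tick 1: [PARSE:P1(v=10,ok=F), VALIDATE:-, TRANSFORM:-, EMIT:-] out:-; in:P1
Tick 2: [PARSE:P2(v=10,ok=F), VALIDATE:P1(v=10,ok=F), TRANSFORM:-, EMIT:-] out:-; in:P2
Tick 3: [PARSE:P3(v=17,ok=F), VALIDATE:P2(v=10,ok=F), TRANSFORM:P1(v=0,ok=F), EMIT:-] out:-; in:P3
Tick 4: [PARSE:-, VALIDATE:P3(v=17,ok=T), TRANSFORM:P2(v=0,ok=F), EMIT:P1(v=0,ok=F)] out:-; in:-
Tick 5: [PARSE:P4(v=13,ok=F), VALIDATE:-, TRANSFORM:P3(v=51,ok=T), EMIT:P2(v=0,ok=F)] out:P1(v=0); in:P4
Tick 6: [PARSE:-, VALIDATE:P4(v=13,ok=F), TRANSFORM:-, EMIT:P3(v=51,ok=T)] out:P2(v=0); in:-
Tick 7: [PARSE:-, VALIDATE:-, TRANSFORM:P4(v=0,ok=F), EMIT:-] out:P3(v=51); in:-
Tick 8: [PARSE:-, VALIDATE:-, TRANSFORM:-, EMIT:P4(v=0,ok=F)] out:-; in:-
Tick 9: [PARSE:-, VALIDATE:-, TRANSFORM:-, EMIT:-] out:P4(v=0); in:-
Emitted by tick 9: ['P1', 'P2', 'P3', 'P4']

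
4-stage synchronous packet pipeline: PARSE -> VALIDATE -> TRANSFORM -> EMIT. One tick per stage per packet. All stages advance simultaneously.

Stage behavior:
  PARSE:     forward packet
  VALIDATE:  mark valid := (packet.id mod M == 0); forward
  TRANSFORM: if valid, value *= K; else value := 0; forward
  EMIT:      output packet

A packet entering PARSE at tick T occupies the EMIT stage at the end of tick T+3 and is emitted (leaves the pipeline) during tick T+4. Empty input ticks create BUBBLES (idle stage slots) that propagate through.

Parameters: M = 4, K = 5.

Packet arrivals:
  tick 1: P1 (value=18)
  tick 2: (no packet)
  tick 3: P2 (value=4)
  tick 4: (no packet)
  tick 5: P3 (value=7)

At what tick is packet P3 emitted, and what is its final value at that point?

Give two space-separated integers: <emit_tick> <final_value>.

Tick 1: [PARSE:P1(v=18,ok=F), VALIDATE:-, TRANSFORM:-, EMIT:-] out:-; in:P1
Tick 2: [PARSE:-, VALIDATE:P1(v=18,ok=F), TRANSFORM:-, EMIT:-] out:-; in:-
Tick 3: [PARSE:P2(v=4,ok=F), VALIDATE:-, TRANSFORM:P1(v=0,ok=F), EMIT:-] out:-; in:P2
Tick 4: [PARSE:-, VALIDATE:P2(v=4,ok=F), TRANSFORM:-, EMIT:P1(v=0,ok=F)] out:-; in:-
Tick 5: [PARSE:P3(v=7,ok=F), VALIDATE:-, TRANSFORM:P2(v=0,ok=F), EMIT:-] out:P1(v=0); in:P3
Tick 6: [PARSE:-, VALIDATE:P3(v=7,ok=F), TRANSFORM:-, EMIT:P2(v=0,ok=F)] out:-; in:-
Tick 7: [PARSE:-, VALIDATE:-, TRANSFORM:P3(v=0,ok=F), EMIT:-] out:P2(v=0); in:-
Tick 8: [PARSE:-, VALIDATE:-, TRANSFORM:-, EMIT:P3(v=0,ok=F)] out:-; in:-
Tick 9: [PARSE:-, VALIDATE:-, TRANSFORM:-, EMIT:-] out:P3(v=0); in:-
P3: arrives tick 5, valid=False (id=3, id%4=3), emit tick 9, final value 0

Answer: 9 0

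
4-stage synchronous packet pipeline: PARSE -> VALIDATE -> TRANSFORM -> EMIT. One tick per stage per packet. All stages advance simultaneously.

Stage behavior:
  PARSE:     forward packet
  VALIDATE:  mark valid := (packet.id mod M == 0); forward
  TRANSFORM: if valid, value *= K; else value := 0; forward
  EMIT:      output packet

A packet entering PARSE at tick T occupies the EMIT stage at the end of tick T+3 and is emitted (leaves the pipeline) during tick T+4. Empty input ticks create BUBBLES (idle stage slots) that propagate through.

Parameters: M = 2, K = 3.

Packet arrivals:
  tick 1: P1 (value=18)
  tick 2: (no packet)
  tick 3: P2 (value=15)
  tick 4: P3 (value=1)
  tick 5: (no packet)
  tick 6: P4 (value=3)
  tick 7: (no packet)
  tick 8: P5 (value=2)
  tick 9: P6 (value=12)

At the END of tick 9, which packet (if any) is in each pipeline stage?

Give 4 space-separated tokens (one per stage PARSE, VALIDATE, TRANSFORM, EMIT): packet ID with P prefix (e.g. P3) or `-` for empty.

Tick 1: [PARSE:P1(v=18,ok=F), VALIDATE:-, TRANSFORM:-, EMIT:-] out:-; in:P1
Tick 2: [PARSE:-, VALIDATE:P1(v=18,ok=F), TRANSFORM:-, EMIT:-] out:-; in:-
Tick 3: [PARSE:P2(v=15,ok=F), VALIDATE:-, TRANSFORM:P1(v=0,ok=F), EMIT:-] out:-; in:P2
Tick 4: [PARSE:P3(v=1,ok=F), VALIDATE:P2(v=15,ok=T), TRANSFORM:-, EMIT:P1(v=0,ok=F)] out:-; in:P3
Tick 5: [PARSE:-, VALIDATE:P3(v=1,ok=F), TRANSFORM:P2(v=45,ok=T), EMIT:-] out:P1(v=0); in:-
Tick 6: [PARSE:P4(v=3,ok=F), VALIDATE:-, TRANSFORM:P3(v=0,ok=F), EMIT:P2(v=45,ok=T)] out:-; in:P4
Tick 7: [PARSE:-, VALIDATE:P4(v=3,ok=T), TRANSFORM:-, EMIT:P3(v=0,ok=F)] out:P2(v=45); in:-
Tick 8: [PARSE:P5(v=2,ok=F), VALIDATE:-, TRANSFORM:P4(v=9,ok=T), EMIT:-] out:P3(v=0); in:P5
Tick 9: [PARSE:P6(v=12,ok=F), VALIDATE:P5(v=2,ok=F), TRANSFORM:-, EMIT:P4(v=9,ok=T)] out:-; in:P6
At end of tick 9: ['P6', 'P5', '-', 'P4']

Answer: P6 P5 - P4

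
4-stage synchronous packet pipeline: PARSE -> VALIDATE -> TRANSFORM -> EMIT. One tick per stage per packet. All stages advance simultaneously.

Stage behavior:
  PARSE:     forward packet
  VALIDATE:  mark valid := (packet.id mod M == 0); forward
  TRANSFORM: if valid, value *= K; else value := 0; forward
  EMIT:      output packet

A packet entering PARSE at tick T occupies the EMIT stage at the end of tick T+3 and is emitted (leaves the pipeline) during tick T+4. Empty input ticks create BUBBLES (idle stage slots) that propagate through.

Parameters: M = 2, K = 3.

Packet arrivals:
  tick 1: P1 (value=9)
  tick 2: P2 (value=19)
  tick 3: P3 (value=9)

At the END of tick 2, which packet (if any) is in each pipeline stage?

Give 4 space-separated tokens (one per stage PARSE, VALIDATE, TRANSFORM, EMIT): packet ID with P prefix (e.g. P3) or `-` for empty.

Answer: P2 P1 - -

Derivation:
Tick 1: [PARSE:P1(v=9,ok=F), VALIDATE:-, TRANSFORM:-, EMIT:-] out:-; in:P1
Tick 2: [PARSE:P2(v=19,ok=F), VALIDATE:P1(v=9,ok=F), TRANSFORM:-, EMIT:-] out:-; in:P2
At end of tick 2: ['P2', 'P1', '-', '-']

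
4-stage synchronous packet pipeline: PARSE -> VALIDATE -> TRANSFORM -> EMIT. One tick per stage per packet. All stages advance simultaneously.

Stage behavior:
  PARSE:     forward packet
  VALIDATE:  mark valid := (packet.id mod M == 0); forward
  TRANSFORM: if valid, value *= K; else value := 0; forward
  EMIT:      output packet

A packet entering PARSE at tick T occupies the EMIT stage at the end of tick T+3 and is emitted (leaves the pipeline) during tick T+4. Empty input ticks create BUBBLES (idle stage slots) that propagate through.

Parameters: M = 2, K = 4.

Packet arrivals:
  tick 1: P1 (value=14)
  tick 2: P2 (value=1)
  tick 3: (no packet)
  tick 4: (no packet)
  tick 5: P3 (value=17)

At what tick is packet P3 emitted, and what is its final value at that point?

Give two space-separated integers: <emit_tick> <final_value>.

Answer: 9 0

Derivation:
Tick 1: [PARSE:P1(v=14,ok=F), VALIDATE:-, TRANSFORM:-, EMIT:-] out:-; in:P1
Tick 2: [PARSE:P2(v=1,ok=F), VALIDATE:P1(v=14,ok=F), TRANSFORM:-, EMIT:-] out:-; in:P2
Tick 3: [PARSE:-, VALIDATE:P2(v=1,ok=T), TRANSFORM:P1(v=0,ok=F), EMIT:-] out:-; in:-
Tick 4: [PARSE:-, VALIDATE:-, TRANSFORM:P2(v=4,ok=T), EMIT:P1(v=0,ok=F)] out:-; in:-
Tick 5: [PARSE:P3(v=17,ok=F), VALIDATE:-, TRANSFORM:-, EMIT:P2(v=4,ok=T)] out:P1(v=0); in:P3
Tick 6: [PARSE:-, VALIDATE:P3(v=17,ok=F), TRANSFORM:-, EMIT:-] out:P2(v=4); in:-
Tick 7: [PARSE:-, VALIDATE:-, TRANSFORM:P3(v=0,ok=F), EMIT:-] out:-; in:-
Tick 8: [PARSE:-, VALIDATE:-, TRANSFORM:-, EMIT:P3(v=0,ok=F)] out:-; in:-
Tick 9: [PARSE:-, VALIDATE:-, TRANSFORM:-, EMIT:-] out:P3(v=0); in:-
P3: arrives tick 5, valid=False (id=3, id%2=1), emit tick 9, final value 0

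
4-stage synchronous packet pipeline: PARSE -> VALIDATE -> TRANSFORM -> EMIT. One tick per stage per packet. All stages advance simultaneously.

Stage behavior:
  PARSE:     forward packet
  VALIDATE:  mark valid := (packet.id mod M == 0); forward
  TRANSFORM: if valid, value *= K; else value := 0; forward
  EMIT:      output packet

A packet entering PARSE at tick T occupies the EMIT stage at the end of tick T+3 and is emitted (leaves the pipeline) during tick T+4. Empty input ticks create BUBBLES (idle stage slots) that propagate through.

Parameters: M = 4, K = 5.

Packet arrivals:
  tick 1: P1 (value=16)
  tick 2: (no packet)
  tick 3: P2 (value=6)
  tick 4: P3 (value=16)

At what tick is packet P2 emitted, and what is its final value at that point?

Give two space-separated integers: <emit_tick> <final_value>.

Tick 1: [PARSE:P1(v=16,ok=F), VALIDATE:-, TRANSFORM:-, EMIT:-] out:-; in:P1
Tick 2: [PARSE:-, VALIDATE:P1(v=16,ok=F), TRANSFORM:-, EMIT:-] out:-; in:-
Tick 3: [PARSE:P2(v=6,ok=F), VALIDATE:-, TRANSFORM:P1(v=0,ok=F), EMIT:-] out:-; in:P2
Tick 4: [PARSE:P3(v=16,ok=F), VALIDATE:P2(v=6,ok=F), TRANSFORM:-, EMIT:P1(v=0,ok=F)] out:-; in:P3
Tick 5: [PARSE:-, VALIDATE:P3(v=16,ok=F), TRANSFORM:P2(v=0,ok=F), EMIT:-] out:P1(v=0); in:-
Tick 6: [PARSE:-, VALIDATE:-, TRANSFORM:P3(v=0,ok=F), EMIT:P2(v=0,ok=F)] out:-; in:-
Tick 7: [PARSE:-, VALIDATE:-, TRANSFORM:-, EMIT:P3(v=0,ok=F)] out:P2(v=0); in:-
Tick 8: [PARSE:-, VALIDATE:-, TRANSFORM:-, EMIT:-] out:P3(v=0); in:-
P2: arrives tick 3, valid=False (id=2, id%4=2), emit tick 7, final value 0

Answer: 7 0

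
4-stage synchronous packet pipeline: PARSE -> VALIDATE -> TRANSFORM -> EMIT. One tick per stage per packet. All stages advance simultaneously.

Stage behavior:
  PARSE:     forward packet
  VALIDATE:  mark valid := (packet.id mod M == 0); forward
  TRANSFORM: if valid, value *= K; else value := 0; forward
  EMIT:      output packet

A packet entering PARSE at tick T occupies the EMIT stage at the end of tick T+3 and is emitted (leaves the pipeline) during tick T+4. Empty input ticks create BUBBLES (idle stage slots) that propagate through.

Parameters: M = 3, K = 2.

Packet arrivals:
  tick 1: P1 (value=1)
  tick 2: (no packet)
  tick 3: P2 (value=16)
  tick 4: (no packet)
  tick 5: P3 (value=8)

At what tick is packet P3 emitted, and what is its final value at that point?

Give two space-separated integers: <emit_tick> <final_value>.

Tick 1: [PARSE:P1(v=1,ok=F), VALIDATE:-, TRANSFORM:-, EMIT:-] out:-; in:P1
Tick 2: [PARSE:-, VALIDATE:P1(v=1,ok=F), TRANSFORM:-, EMIT:-] out:-; in:-
Tick 3: [PARSE:P2(v=16,ok=F), VALIDATE:-, TRANSFORM:P1(v=0,ok=F), EMIT:-] out:-; in:P2
Tick 4: [PARSE:-, VALIDATE:P2(v=16,ok=F), TRANSFORM:-, EMIT:P1(v=0,ok=F)] out:-; in:-
Tick 5: [PARSE:P3(v=8,ok=F), VALIDATE:-, TRANSFORM:P2(v=0,ok=F), EMIT:-] out:P1(v=0); in:P3
Tick 6: [PARSE:-, VALIDATE:P3(v=8,ok=T), TRANSFORM:-, EMIT:P2(v=0,ok=F)] out:-; in:-
Tick 7: [PARSE:-, VALIDATE:-, TRANSFORM:P3(v=16,ok=T), EMIT:-] out:P2(v=0); in:-
Tick 8: [PARSE:-, VALIDATE:-, TRANSFORM:-, EMIT:P3(v=16,ok=T)] out:-; in:-
Tick 9: [PARSE:-, VALIDATE:-, TRANSFORM:-, EMIT:-] out:P3(v=16); in:-
P3: arrives tick 5, valid=True (id=3, id%3=0), emit tick 9, final value 16

Answer: 9 16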